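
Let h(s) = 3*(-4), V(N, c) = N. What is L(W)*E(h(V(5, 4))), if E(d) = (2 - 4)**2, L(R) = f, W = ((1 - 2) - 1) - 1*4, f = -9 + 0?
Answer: -36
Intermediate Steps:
f = -9
W = -6 (W = (-1 - 1) - 4 = -2 - 4 = -6)
h(s) = -12
L(R) = -9
E(d) = 4 (E(d) = (-2)**2 = 4)
L(W)*E(h(V(5, 4))) = -9*4 = -36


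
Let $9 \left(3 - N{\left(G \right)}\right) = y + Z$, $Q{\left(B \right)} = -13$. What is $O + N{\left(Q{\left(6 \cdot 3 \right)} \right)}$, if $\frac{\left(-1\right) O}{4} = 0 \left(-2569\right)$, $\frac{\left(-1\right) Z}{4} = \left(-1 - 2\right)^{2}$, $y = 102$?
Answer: $- \frac{13}{3} \approx -4.3333$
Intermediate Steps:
$Z = -36$ ($Z = - 4 \left(-1 - 2\right)^{2} = - 4 \left(-3\right)^{2} = \left(-4\right) 9 = -36$)
$N{\left(G \right)} = - \frac{13}{3}$ ($N{\left(G \right)} = 3 - \frac{102 - 36}{9} = 3 - \frac{22}{3} = - \frac{13}{3}$)
$O = 0$ ($O = - 4 \cdot 0 \left(-2569\right) = \left(-4\right) 0 = 0$)
$O + N{\left(Q{\left(6 \cdot 3 \right)} \right)} = 0 - \frac{13}{3} = - \frac{13}{3}$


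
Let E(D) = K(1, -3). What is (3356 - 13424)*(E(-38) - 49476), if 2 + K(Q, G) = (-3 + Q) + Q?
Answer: 498154572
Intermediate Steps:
K(Q, G) = -5 + 2*Q (K(Q, G) = -2 + ((-3 + Q) + Q) = -2 + (-3 + 2*Q) = -5 + 2*Q)
E(D) = -3 (E(D) = -5 + 2*1 = -5 + 2 = -3)
(3356 - 13424)*(E(-38) - 49476) = (3356 - 13424)*(-3 - 49476) = -10068*(-49479) = 498154572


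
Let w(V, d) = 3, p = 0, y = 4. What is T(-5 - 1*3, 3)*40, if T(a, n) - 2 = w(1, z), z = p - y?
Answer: 200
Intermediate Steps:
z = -4 (z = 0 - 1*4 = 0 - 4 = -4)
T(a, n) = 5 (T(a, n) = 2 + 3 = 5)
T(-5 - 1*3, 3)*40 = 5*40 = 200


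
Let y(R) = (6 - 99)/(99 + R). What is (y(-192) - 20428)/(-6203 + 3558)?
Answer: 20427/2645 ≈ 7.7229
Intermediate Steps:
y(R) = -93/(99 + R)
(y(-192) - 20428)/(-6203 + 3558) = (-93/(99 - 192) - 20428)/(-6203 + 3558) = (-93/(-93) - 20428)/(-2645) = (-93*(-1/93) - 20428)*(-1/2645) = (1 - 20428)*(-1/2645) = -20427*(-1/2645) = 20427/2645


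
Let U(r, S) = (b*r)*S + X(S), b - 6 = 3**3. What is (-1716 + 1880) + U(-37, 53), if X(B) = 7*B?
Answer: -64178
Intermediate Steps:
b = 33 (b = 6 + 3**3 = 6 + 27 = 33)
U(r, S) = 7*S + 33*S*r (U(r, S) = (33*r)*S + 7*S = 33*S*r + 7*S = 7*S + 33*S*r)
(-1716 + 1880) + U(-37, 53) = (-1716 + 1880) + 53*(7 + 33*(-37)) = 164 + 53*(7 - 1221) = 164 + 53*(-1214) = 164 - 64342 = -64178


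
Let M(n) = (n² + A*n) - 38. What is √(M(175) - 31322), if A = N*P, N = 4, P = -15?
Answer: I*√11235 ≈ 106.0*I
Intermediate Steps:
A = -60 (A = 4*(-15) = -60)
M(n) = -38 + n² - 60*n (M(n) = (n² - 60*n) - 38 = -38 + n² - 60*n)
√(M(175) - 31322) = √((-38 + 175² - 60*175) - 31322) = √((-38 + 30625 - 10500) - 31322) = √(20087 - 31322) = √(-11235) = I*√11235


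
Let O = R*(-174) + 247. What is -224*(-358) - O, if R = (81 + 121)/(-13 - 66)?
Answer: 6280507/79 ≈ 79500.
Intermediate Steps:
R = -202/79 (R = 202/(-79) = 202*(-1/79) = -202/79 ≈ -2.5570)
O = 54661/79 (O = -202/79*(-174) + 247 = 35148/79 + 247 = 54661/79 ≈ 691.91)
-224*(-358) - O = -224*(-358) - 1*54661/79 = 80192 - 54661/79 = 6280507/79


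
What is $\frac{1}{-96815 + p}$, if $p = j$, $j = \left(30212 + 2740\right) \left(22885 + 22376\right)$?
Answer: $\frac{1}{1491343657} \approx 6.7054 \cdot 10^{-10}$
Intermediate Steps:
$j = 1491440472$ ($j = 32952 \cdot 45261 = 1491440472$)
$p = 1491440472$
$\frac{1}{-96815 + p} = \frac{1}{-96815 + 1491440472} = \frac{1}{1491343657}$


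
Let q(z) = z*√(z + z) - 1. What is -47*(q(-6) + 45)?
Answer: -2068 + 564*I*√3 ≈ -2068.0 + 976.88*I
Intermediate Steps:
q(z) = -1 + √2*z^(3/2) (q(z) = z*√(2*z) - 1 = z*(√2*√z) - 1 = √2*z^(3/2) - 1 = -1 + √2*z^(3/2))
-47*(q(-6) + 45) = -47*((-1 + √2*(-6)^(3/2)) + 45) = -47*((-1 + √2*(-6*I*√6)) + 45) = -47*((-1 - 12*I*√3) + 45) = -47*(44 - 12*I*√3) = -2068 + 564*I*√3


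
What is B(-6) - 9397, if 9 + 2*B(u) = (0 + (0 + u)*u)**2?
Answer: -17507/2 ≈ -8753.5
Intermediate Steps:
B(u) = -9/2 + u**4/2 (B(u) = -9/2 + (0 + (0 + u)*u)**2/2 = -9/2 + (0 + u*u)**2/2 = -9/2 + (0 + u**2)**2/2 = -9/2 + (u**2)**2/2 = -9/2 + u**4/2)
B(-6) - 9397 = (-9/2 + (1/2)*(-6)**4) - 9397 = (-9/2 + (1/2)*1296) - 9397 = (-9/2 + 648) - 9397 = 1287/2 - 9397 = -17507/2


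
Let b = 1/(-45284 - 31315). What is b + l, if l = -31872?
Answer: -2441363329/76599 ≈ -31872.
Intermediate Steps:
b = -1/76599 (b = 1/(-76599) = -1/76599 ≈ -1.3055e-5)
b + l = -1/76599 - 31872 = -2441363329/76599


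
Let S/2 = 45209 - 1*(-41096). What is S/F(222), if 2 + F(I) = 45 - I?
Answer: -172610/179 ≈ -964.30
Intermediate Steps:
F(I) = 43 - I (F(I) = -2 + (45 - I) = 43 - I)
S = 172610 (S = 2*(45209 - 1*(-41096)) = 2*(45209 + 41096) = 2*86305 = 172610)
S/F(222) = 172610/(43 - 1*222) = 172610/(43 - 222) = 172610/(-179) = 172610*(-1/179) = -172610/179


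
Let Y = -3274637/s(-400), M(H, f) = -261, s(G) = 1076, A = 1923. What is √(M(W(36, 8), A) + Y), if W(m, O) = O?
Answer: I*√956422237/538 ≈ 57.483*I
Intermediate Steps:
Y = -3274637/1076 ≈ -3043.3
√(M(W(36, 8), A) + Y) = √(-261 - 3274637/1076) = √(-3555473/1076) = I*√956422237/538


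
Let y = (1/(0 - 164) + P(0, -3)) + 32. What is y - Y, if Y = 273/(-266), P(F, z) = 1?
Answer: 106007/3116 ≈ 34.020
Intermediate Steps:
Y = -39/38 (Y = 273*(-1/266) = -39/38 ≈ -1.0263)
y = 5411/164 (y = (1/(0 - 164) + 1) + 32 = (1/(-164) + 1) + 32 = (-1/164 + 1) + 32 = 163/164 + 32 = 5411/164 ≈ 32.994)
y - Y = 5411/164 - 1*(-39/38) = 5411/164 + 39/38 = 106007/3116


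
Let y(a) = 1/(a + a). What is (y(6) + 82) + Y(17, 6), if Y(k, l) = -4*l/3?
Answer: 889/12 ≈ 74.083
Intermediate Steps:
y(a) = 1/(2*a)
Y(k, l) = -4*l/3 (Y(k, l) = -4*l*(⅓) = -4*l/3)
(y(6) + 82) + Y(17, 6) = ((½)/6 + 82) - 4/3*6 = ((½)*(⅙) + 82) - 8 = (1/12 + 82) - 8 = 985/12 - 8 = 889/12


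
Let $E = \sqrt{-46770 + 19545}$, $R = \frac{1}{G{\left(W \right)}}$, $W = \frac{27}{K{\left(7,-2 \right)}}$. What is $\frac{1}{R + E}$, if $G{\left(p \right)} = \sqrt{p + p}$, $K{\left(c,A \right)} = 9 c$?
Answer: $\frac{6}{\sqrt{42} + 990 i} \approx 3.9672 \cdot 10^{-5} - 0.0060603 i$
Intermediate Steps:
$W = \frac{3}{7}$ ($W = \frac{27}{9 \cdot 7} = \frac{27}{63} = 27 \cdot \frac{1}{63} = \frac{3}{7} \approx 0.42857$)
$G{\left(p \right)} = \sqrt{2} \sqrt{p}$ ($G{\left(p \right)} = \sqrt{2 p} = \sqrt{2} \sqrt{p}$)
$R = \frac{\sqrt{42}}{6}$ ($R = \frac{1}{\sqrt{2} \sqrt{\frac{3}{7}}} = \frac{1}{\sqrt{2} \frac{\sqrt{21}}{7}} = \frac{1}{\frac{1}{7} \sqrt{42}} = \frac{\sqrt{42}}{6} \approx 1.0801$)
$E = 165 i$ ($E = \sqrt{-27225} = 165 i \approx 165.0 i$)
$\frac{1}{R + E} = \frac{1}{\frac{\sqrt{42}}{6} + 165 i} = \frac{1}{165 i + \frac{\sqrt{42}}{6}}$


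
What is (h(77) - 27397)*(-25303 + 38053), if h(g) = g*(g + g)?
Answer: -198122250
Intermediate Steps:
h(g) = 2*g² (h(g) = g*(2*g) = 2*g²)
(h(77) - 27397)*(-25303 + 38053) = (2*77² - 27397)*(-25303 + 38053) = (2*5929 - 27397)*12750 = (11858 - 27397)*12750 = -15539*12750 = -198122250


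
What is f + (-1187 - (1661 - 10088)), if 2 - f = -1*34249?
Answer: 41491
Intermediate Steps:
f = 34251 (f = 2 - (-1)*34249 = 2 - 1*(-34249) = 2 + 34249 = 34251)
f + (-1187 - (1661 - 10088)) = 34251 + (-1187 - (1661 - 10088)) = 34251 + (-1187 - 1*(-8427)) = 34251 + (-1187 + 8427) = 34251 + 7240 = 41491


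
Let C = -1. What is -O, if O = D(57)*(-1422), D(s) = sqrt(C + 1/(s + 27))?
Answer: 237*I*sqrt(1743)/7 ≈ 1413.5*I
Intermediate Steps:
D(s) = sqrt(-1 + 1/(27 + s)) (D(s) = sqrt(-1 + 1/(s + 27)) = sqrt(-1 + 1/(27 + s)))
O = -237*I*sqrt(1743)/7 (O = sqrt((-26 - 1*57)/(27 + 57))*(-1422) = sqrt((-26 - 57)/84)*(-1422) = sqrt((1/84)*(-83))*(-1422) = sqrt(-83/84)*(-1422) = (I*sqrt(1743)/42)*(-1422) = -237*I*sqrt(1743)/7 ≈ -1413.5*I)
-O = -(-237)*I*sqrt(1743)/7 = 237*I*sqrt(1743)/7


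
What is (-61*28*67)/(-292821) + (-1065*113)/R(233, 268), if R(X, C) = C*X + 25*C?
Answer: -9108993487/6748938408 ≈ -1.3497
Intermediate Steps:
R(X, C) = 25*C + C*X
(-61*28*67)/(-292821) + (-1065*113)/R(233, 268) = (-61*28*67)/(-292821) + (-1065*113)/((268*(25 + 233))) = -1708*67*(-1/292821) - 120345/(268*258) = -114436*(-1/292821) - 120345/69144 = 114436/292821 - 120345*1/69144 = 114436/292821 - 40115/23048 = -9108993487/6748938408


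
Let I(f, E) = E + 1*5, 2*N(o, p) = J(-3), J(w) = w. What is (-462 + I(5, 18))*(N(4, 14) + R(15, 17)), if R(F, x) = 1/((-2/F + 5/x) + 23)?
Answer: 1888578/2953 ≈ 639.55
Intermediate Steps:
R(F, x) = 1/(23 - 2/F + 5/x)
N(o, p) = -3/2 (N(o, p) = (½)*(-3) = -3/2)
I(f, E) = 5 + E (I(f, E) = E + 5 = 5 + E)
(-462 + I(5, 18))*(N(4, 14) + R(15, 17)) = (-462 + (5 + 18))*(-3/2 + 15*17/(-2*17 + 5*15 + 23*15*17)) = (-462 + 23)*(-3/2 + 15*17/(-34 + 75 + 5865)) = -439*(-3/2 + 15*17/5906) = -439*(-3/2 + 15*17*(1/5906)) = -439*(-3/2 + 255/5906) = -439*(-4302/2953) = 1888578/2953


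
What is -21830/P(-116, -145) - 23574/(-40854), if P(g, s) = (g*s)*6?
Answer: 24787421/68716428 ≈ 0.36072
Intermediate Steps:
P(g, s) = 6*g*s
-21830/P(-116, -145) - 23574/(-40854) = -21830/(6*(-116)*(-145)) - 23574/(-40854) = -21830/100920 - 23574*(-1/40854) = -21830*1/100920 + 3929/6809 = -2183/10092 + 3929/6809 = 24787421/68716428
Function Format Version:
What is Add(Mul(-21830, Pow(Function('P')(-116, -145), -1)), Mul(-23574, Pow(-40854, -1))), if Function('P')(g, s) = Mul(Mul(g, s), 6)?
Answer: Rational(24787421, 68716428) ≈ 0.36072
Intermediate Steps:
Function('P')(g, s) = Mul(6, g, s)
Add(Mul(-21830, Pow(Function('P')(-116, -145), -1)), Mul(-23574, Pow(-40854, -1))) = Add(Mul(-21830, Pow(Mul(6, -116, -145), -1)), Mul(-23574, Pow(-40854, -1))) = Add(Mul(-21830, Pow(100920, -1)), Mul(-23574, Rational(-1, 40854))) = Add(Mul(-21830, Rational(1, 100920)), Rational(3929, 6809)) = Add(Rational(-2183, 10092), Rational(3929, 6809)) = Rational(24787421, 68716428)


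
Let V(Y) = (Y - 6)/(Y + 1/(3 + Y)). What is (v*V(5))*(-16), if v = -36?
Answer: -4608/41 ≈ -112.39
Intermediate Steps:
V(Y) = (-6 + Y)/(Y + 1/(3 + Y))
(v*V(5))*(-16) = -36*(-18 + 5**2 - 3*5)/(1 + 5**2 + 3*5)*(-16) = -36*(-18 + 25 - 15)/(1 + 25 + 15)*(-16) = -36*(-8)/41*(-16) = -36*(-8/41)*(-16) = (288/41)*(-16) = -4608/41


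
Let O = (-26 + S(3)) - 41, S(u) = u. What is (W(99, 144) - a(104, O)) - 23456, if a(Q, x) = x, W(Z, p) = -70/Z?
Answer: -2315878/99 ≈ -23393.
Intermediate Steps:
O = -64 (O = (-26 + 3) - 41 = -23 - 41 = -64)
(W(99, 144) - a(104, O)) - 23456 = (-70/99 - 1*(-64)) - 23456 = (-70*1/99 + 64) - 23456 = (-70/99 + 64) - 23456 = 6266/99 - 23456 = -2315878/99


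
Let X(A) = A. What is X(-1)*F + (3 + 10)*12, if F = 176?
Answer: -20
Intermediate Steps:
X(-1)*F + (3 + 10)*12 = -1*176 + (3 + 10)*12 = -176 + 13*12 = -176 + 156 = -20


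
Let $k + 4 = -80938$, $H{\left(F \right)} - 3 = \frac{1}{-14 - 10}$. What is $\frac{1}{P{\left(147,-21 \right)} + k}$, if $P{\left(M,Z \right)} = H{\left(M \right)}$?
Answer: $- \frac{24}{1942537} \approx -1.2355 \cdot 10^{-5}$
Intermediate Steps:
$H{\left(F \right)} = \frac{71}{24}$ ($H{\left(F \right)} = 3 + \frac{1}{-14 - 10} = 3 + \frac{1}{-24} = 3 - \frac{1}{24} = \frac{71}{24}$)
$P{\left(M,Z \right)} = \frac{71}{24}$
$k = -80942$ ($k = -4 - 80938 = -80942$)
$\frac{1}{P{\left(147,-21 \right)} + k} = \frac{1}{\frac{71}{24} - 80942} = \frac{1}{- \frac{1942537}{24}} = - \frac{24}{1942537}$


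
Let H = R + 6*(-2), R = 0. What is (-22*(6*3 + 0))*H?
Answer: 4752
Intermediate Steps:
H = -12 (H = 0 + 6*(-2) = 0 - 12 = -12)
(-22*(6*3 + 0))*H = -22*(6*3 + 0)*(-12) = -22*(18 + 0)*(-12) = -22*18*(-12) = -396*(-12) = 4752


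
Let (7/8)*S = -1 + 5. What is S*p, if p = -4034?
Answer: -129088/7 ≈ -18441.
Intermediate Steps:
S = 32/7 (S = 8*(-1 + 5)/7 = (8/7)*4 = 32/7 ≈ 4.5714)
S*p = (32/7)*(-4034) = -129088/7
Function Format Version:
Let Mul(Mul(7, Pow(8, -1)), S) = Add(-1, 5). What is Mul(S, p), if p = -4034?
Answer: Rational(-129088, 7) ≈ -18441.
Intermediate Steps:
S = Rational(32, 7) (S = Mul(Rational(8, 7), Add(-1, 5)) = Mul(Rational(8, 7), 4) = Rational(32, 7) ≈ 4.5714)
Mul(S, p) = Mul(Rational(32, 7), -4034) = Rational(-129088, 7)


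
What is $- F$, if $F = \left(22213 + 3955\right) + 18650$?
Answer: $-44818$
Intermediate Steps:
$F = 44818$ ($F = 26168 + 18650 = 44818$)
$- F = \left(-1\right) 44818 = -44818$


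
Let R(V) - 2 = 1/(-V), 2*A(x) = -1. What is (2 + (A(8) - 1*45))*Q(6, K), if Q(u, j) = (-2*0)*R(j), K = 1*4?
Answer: 0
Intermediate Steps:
K = 4
A(x) = -1/2 (A(x) = (1/2)*(-1) = -1/2)
R(V) = 2 - 1/V (R(V) = 2 + 1/(-V) = 2 - 1/V)
Q(u, j) = 0 (Q(u, j) = (-2*0)*(2 - 1/j) = 0*(2 - 1/j) = 0)
(2 + (A(8) - 1*45))*Q(6, K) = (2 + (-1/2 - 1*45))*0 = (2 + (-1/2 - 45))*0 = (2 - 91/2)*0 = -87/2*0 = 0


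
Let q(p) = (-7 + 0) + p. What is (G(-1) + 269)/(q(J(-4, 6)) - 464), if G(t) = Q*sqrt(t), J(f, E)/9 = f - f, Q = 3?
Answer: -269/471 - I/157 ≈ -0.57113 - 0.0063694*I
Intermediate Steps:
J(f, E) = 0 (J(f, E) = 9*(f - f) = 9*0 = 0)
G(t) = 3*sqrt(t)
q(p) = -7 + p
(G(-1) + 269)/(q(J(-4, 6)) - 464) = (3*sqrt(-1) + 269)/((-7 + 0) - 464) = (3*I + 269)/(-7 - 464) = (269 + 3*I)/(-471) = (269 + 3*I)*(-1/471) = -269/471 - I/157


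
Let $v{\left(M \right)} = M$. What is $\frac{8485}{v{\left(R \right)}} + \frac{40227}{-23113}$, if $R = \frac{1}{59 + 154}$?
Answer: $\frac{41772200238}{23113} \approx 1.8073 \cdot 10^{6}$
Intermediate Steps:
$R = \frac{1}{213} \approx 0.0046948$
$\frac{8485}{v{\left(R \right)}} + \frac{40227}{-23113} = 8485 \frac{1}{\frac{1}{213}} + \frac{40227}{-23113} = 8485 \cdot 213 + 40227 \left(- \frac{1}{23113}\right) = 1807305 - \frac{40227}{23113} = \frac{41772200238}{23113}$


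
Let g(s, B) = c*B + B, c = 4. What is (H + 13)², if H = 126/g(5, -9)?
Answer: 2601/25 ≈ 104.04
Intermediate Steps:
g(s, B) = 5*B (g(s, B) = 4*B + B = 5*B)
H = -14/5 (H = 126/((5*(-9))) = 126/(-45) = 126*(-1/45) = -14/5 ≈ -2.8000)
(H + 13)² = (-14/5 + 13)² = (51/5)² = 2601/25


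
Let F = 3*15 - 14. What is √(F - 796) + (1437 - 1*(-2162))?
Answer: 3599 + 3*I*√85 ≈ 3599.0 + 27.659*I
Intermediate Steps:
F = 31 (F = 45 - 14 = 31)
√(F - 796) + (1437 - 1*(-2162)) = √(31 - 796) + (1437 - 1*(-2162)) = √(-765) + (1437 + 2162) = 3*I*√85 + 3599 = 3599 + 3*I*√85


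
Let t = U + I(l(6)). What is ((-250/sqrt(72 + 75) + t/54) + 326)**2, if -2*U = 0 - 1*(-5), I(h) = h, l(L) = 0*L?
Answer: 60966309241/571536 - 628625*sqrt(3)/81 ≈ 93229.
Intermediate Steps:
l(L) = 0
U = -5/2 (U = -(0 - 1*(-5))/2 = -(0 + 5)/2 = -1/2*5 = -5/2 ≈ -2.5000)
t = -5/2 (t = -5/2 + 0 = -5/2 ≈ -2.5000)
((-250/sqrt(72 + 75) + t/54) + 326)**2 = ((-250/sqrt(72 + 75) - 5/2/54) + 326)**2 = ((-250*sqrt(3)/21 - 5/2*1/54) + 326)**2 = ((-250*sqrt(3)/21 - 5/108) + 326)**2 = ((-5/108 - 250*sqrt(3)/21) + 326)**2 = (35203/108 - 250*sqrt(3)/21)**2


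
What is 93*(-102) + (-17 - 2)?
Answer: -9505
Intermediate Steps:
93*(-102) + (-17 - 2) = -9486 - 19 = -9505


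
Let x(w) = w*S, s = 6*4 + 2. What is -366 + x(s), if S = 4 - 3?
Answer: -340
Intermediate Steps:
S = 1
s = 26 (s = 24 + 2 = 26)
x(w) = w (x(w) = w*1 = w)
-366 + x(s) = -366 + 26 = -340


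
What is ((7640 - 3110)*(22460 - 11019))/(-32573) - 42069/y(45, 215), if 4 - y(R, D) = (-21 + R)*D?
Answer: -265853462343/167946388 ≈ -1583.0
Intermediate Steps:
y(R, D) = 4 - D*(-21 + R) (y(R, D) = 4 - (-21 + R)*D = 4 - D*(-21 + R))
((7640 - 3110)*(22460 - 11019))/(-32573) - 42069/y(45, 215) = ((7640 - 3110)*(22460 - 11019))/(-32573) - 42069/(4 + 21*215 - 1*215*45) = (4530*11441)*(-1/32573) - 42069/(4 + 4515 - 9675) = 51827730*(-1/32573) - 42069/(-5156) = -51827730/32573 - 42069*(-1/5156) = -51827730/32573 + 42069/5156 = -265853462343/167946388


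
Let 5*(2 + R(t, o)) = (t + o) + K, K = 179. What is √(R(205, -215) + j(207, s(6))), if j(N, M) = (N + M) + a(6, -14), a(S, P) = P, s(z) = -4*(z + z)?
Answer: 2*√1105/5 ≈ 13.297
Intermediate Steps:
s(z) = -8*z
R(t, o) = 169/5 + o/5 + t/5 (R(t, o) = -2 + ((t + o) + 179)/5 = -2 + ((o + t) + 179)/5 = -2 + (179 + o + t)/5 = -2 + (179/5 + o/5 + t/5) = 169/5 + o/5 + t/5)
j(N, M) = -14 + M + N (j(N, M) = (N + M) - 14 = (M + N) - 14 = -14 + M + N)
√(R(205, -215) + j(207, s(6))) = √((169/5 + (⅕)*(-215) + (⅕)*205) + (-14 - 8*6 + 207)) = √((169/5 - 43 + 41) + (-14 - 48 + 207)) = √(159/5 + 145) = √(884/5) = 2*√1105/5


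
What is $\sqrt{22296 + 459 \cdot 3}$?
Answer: $\sqrt{23673} \approx 153.86$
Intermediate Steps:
$\sqrt{22296 + 459 \cdot 3} = \sqrt{22296 + 1377} = \sqrt{23673}$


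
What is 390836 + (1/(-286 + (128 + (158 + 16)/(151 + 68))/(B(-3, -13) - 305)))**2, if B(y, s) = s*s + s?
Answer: 3805100273056256265/9735797810176 ≈ 3.9084e+5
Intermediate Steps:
B(y, s) = s + s**2 (B(y, s) = s**2 + s = s + s**2)
390836 + (1/(-286 + (128 + (158 + 16)/(151 + 68))/(B(-3, -13) - 305)))**2 = 390836 + (1/(-286 + (128 + (158 + 16)/(151 + 68))/(-13*(1 - 13) - 305)))**2 = 390836 + (1/(-286 + (128 + 174/219)/(-13*(-12) - 305)))**2 = 390836 + (1/(-286 + (128 + 174*(1/219))/(156 - 305)))**2 = 390836 + (1/(-286 + (128 + 58/73)/(-149)))**2 = 390836 + (1/(-286 + (9402/73)*(-1/149)))**2 = 390836 + (1/(-286 - 9402/10877))**2 = 390836 + (1/(-3120224/10877))**2 = 390836 + (-10877/3120224)**2 = 390836 + 118309129/9735797810176 = 3805100273056256265/9735797810176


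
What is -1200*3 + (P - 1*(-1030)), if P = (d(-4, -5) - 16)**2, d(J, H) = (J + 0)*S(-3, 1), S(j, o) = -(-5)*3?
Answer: 3206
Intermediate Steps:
S(j, o) = 15 (S(j, o) = -1*(-15) = 15)
d(J, H) = 15*J (d(J, H) = (J + 0)*15 = J*15 = 15*J)
P = 5776 (P = (15*(-4) - 16)**2 = (-60 - 16)**2 = (-76)**2 = 5776)
-1200*3 + (P - 1*(-1030)) = -1200*3 + (5776 - 1*(-1030)) = -3600 + (5776 + 1030) = -3600 + 6806 = 3206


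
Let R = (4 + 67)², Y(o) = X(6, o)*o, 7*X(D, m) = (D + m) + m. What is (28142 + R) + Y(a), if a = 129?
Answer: 266337/7 ≈ 38048.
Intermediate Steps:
X(D, m) = D/7 + 2*m/7 (X(D, m) = ((D + m) + m)/7 = (D + 2*m)/7 = D/7 + 2*m/7)
Y(o) = o*(6/7 + 2*o/7) (Y(o) = ((⅐)*6 + 2*o/7)*o = (6/7 + 2*o/7)*o = o*(6/7 + 2*o/7))
R = 5041 (R = 71² = 5041)
(28142 + R) + Y(a) = (28142 + 5041) + (2/7)*129*(3 + 129) = 33183 + (2/7)*129*132 = 33183 + 34056/7 = 266337/7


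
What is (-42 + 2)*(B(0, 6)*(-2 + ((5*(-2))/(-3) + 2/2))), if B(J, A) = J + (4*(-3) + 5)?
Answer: 1960/3 ≈ 653.33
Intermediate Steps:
B(J, A) = -7 + J (B(J, A) = J + (-12 + 5) = J - 7 = -7 + J)
(-42 + 2)*(B(0, 6)*(-2 + ((5*(-2))/(-3) + 2/2))) = (-42 + 2)*((-7 + 0)*(-2 + ((5*(-2))/(-3) + 2/2))) = -(-280)*(-2 + (-10*(-⅓) + 2*(½))) = -(-280)*(-2 + (10/3 + 1)) = -(-280)*(-2 + 13/3) = -(-280)*7/3 = -40*(-49/3) = 1960/3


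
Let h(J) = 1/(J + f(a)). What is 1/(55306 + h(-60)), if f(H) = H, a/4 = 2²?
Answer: 44/2433463 ≈ 1.8081e-5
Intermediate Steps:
a = 16 (a = 4*2² = 4*4 = 16)
h(J) = 1/(16 + J) (h(J) = 1/(J + 16) = 1/(16 + J))
1/(55306 + h(-60)) = 1/(55306 + 1/(16 - 60)) = 1/(55306 + 1/(-44)) = 1/(55306 - 1/44) = 1/(2433463/44) = 44/2433463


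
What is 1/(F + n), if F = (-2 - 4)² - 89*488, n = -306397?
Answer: -1/349793 ≈ -2.8588e-6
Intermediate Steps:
F = -43396 (F = (-6)² - 43432 = 36 - 43432 = -43396)
1/(F + n) = 1/(-43396 - 306397) = 1/(-349793) = -1/349793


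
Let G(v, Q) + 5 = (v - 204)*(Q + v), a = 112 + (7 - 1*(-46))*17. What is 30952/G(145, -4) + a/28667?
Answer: -219717193/59656027 ≈ -3.6831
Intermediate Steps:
a = 1013 (a = 112 + (7 + 46)*17 = 112 + 53*17 = 112 + 901 = 1013)
G(v, Q) = -5 + (-204 + v)*(Q + v) (G(v, Q) = -5 + (v - 204)*(Q + v) = -5 + (-204 + v)*(Q + v))
30952/G(145, -4) + a/28667 = 30952/(-5 + 145² - 204*(-4) - 204*145 - 4*145) + 1013/28667 = 30952/(-5 + 21025 + 816 - 29580 - 580) + 1013*(1/28667) = 30952/(-8324) + 1013/28667 = 30952*(-1/8324) + 1013/28667 = -7738/2081 + 1013/28667 = -219717193/59656027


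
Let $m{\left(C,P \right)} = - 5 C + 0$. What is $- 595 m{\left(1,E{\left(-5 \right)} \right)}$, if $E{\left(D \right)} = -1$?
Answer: $2975$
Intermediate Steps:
$m{\left(C,P \right)} = - 5 C$
$- 595 m{\left(1,E{\left(-5 \right)} \right)} = - 595 \left(\left(-5\right) 1\right) = \left(-595\right) \left(-5\right) = 2975$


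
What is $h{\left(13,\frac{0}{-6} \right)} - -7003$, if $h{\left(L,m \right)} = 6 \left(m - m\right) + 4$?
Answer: $7007$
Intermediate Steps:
$h{\left(L,m \right)} = 4$ ($h{\left(L,m \right)} = 6 \cdot 0 + 4 = 0 + 4 = 4$)
$h{\left(13,\frac{0}{-6} \right)} - -7003 = 4 - -7003 = 4 + 7003 = 7007$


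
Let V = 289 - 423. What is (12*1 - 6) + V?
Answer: -128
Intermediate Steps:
V = -134
(12*1 - 6) + V = (12*1 - 6) - 134 = (12 - 6) - 134 = 6 - 134 = -128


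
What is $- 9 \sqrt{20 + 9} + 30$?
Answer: $30 - 9 \sqrt{29} \approx -18.466$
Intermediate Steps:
$- 9 \sqrt{20 + 9} + 30 = - 9 \sqrt{29} + 30 = 30 - 9 \sqrt{29}$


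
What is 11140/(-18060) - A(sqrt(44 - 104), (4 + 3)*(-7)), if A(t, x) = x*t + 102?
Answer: -92663/903 + 98*I*sqrt(15) ≈ -102.62 + 379.55*I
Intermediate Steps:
A(t, x) = 102 + t*x (A(t, x) = t*x + 102 = 102 + t*x)
11140/(-18060) - A(sqrt(44 - 104), (4 + 3)*(-7)) = 11140/(-18060) - (102 + sqrt(44 - 104)*((4 + 3)*(-7))) = 11140*(-1/18060) - (102 + sqrt(-60)*(7*(-7))) = -557/903 - (102 + (2*I*sqrt(15))*(-49)) = -557/903 - (102 - 98*I*sqrt(15)) = -557/903 + (-102 + 98*I*sqrt(15)) = -92663/903 + 98*I*sqrt(15)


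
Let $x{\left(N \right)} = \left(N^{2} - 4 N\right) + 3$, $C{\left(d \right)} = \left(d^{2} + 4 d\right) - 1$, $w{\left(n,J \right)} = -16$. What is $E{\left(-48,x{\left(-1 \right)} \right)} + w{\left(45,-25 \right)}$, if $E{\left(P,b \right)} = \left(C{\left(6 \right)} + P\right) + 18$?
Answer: $13$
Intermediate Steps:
$C{\left(d \right)} = -1 + d^{2} + 4 d$
$x{\left(N \right)} = 3 + N^{2} - 4 N$
$E{\left(P,b \right)} = 77 + P$ ($E{\left(P,b \right)} = \left(\left(-1 + 6^{2} + 4 \cdot 6\right) + P\right) + 18 = \left(\left(-1 + 36 + 24\right) + P\right) + 18 = \left(59 + P\right) + 18 = 77 + P$)
$E{\left(-48,x{\left(-1 \right)} \right)} + w{\left(45,-25 \right)} = \left(77 - 48\right) - 16 = 29 - 16 = 13$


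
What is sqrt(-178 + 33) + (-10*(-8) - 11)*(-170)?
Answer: -11730 + I*sqrt(145) ≈ -11730.0 + 12.042*I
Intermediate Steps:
sqrt(-178 + 33) + (-10*(-8) - 11)*(-170) = sqrt(-145) + (80 - 11)*(-170) = I*sqrt(145) + 69*(-170) = I*sqrt(145) - 11730 = -11730 + I*sqrt(145)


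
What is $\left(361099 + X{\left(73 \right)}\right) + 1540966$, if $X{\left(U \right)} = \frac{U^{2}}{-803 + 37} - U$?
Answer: $\frac{1456920543}{766} \approx 1.902 \cdot 10^{6}$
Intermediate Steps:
$X{\left(U \right)} = - U - \frac{U^{2}}{766}$ ($X{\left(U \right)} = \frac{U^{2}}{-766} - U = U^{2} \left(- \frac{1}{766}\right) - U = - \frac{U^{2}}{766} - U = - U - \frac{U^{2}}{766}$)
$\left(361099 + X{\left(73 \right)}\right) + 1540966 = \left(361099 - \frac{73 \left(766 + 73\right)}{766}\right) + 1540966 = \left(361099 - \frac{73}{766} \cdot 839\right) + 1540966 = \left(361099 - \frac{61247}{766}\right) + 1540966 = \frac{276540587}{766} + 1540966 = \frac{1456920543}{766}$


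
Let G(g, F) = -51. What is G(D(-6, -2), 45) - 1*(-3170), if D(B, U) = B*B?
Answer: 3119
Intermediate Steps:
D(B, U) = B**2
G(D(-6, -2), 45) - 1*(-3170) = -51 - 1*(-3170) = -51 + 3170 = 3119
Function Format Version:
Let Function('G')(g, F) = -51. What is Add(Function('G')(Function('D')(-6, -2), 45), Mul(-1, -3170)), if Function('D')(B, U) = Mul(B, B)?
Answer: 3119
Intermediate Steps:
Function('D')(B, U) = Pow(B, 2)
Add(Function('G')(Function('D')(-6, -2), 45), Mul(-1, -3170)) = Add(-51, Mul(-1, -3170)) = Add(-51, 3170) = 3119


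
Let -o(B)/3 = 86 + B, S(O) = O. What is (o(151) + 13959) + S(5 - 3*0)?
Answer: 13253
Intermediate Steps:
o(B) = -258 - 3*B (o(B) = -3*(86 + B) = -258 - 3*B)
(o(151) + 13959) + S(5 - 3*0) = ((-258 - 3*151) + 13959) + (5 - 3*0) = ((-258 - 453) + 13959) + (5 + 0) = (-711 + 13959) + 5 = 13248 + 5 = 13253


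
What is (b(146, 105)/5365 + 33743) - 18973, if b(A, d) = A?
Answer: 79241196/5365 ≈ 14770.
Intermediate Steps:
(b(146, 105)/5365 + 33743) - 18973 = (146/5365 + 33743) - 18973 = 181031341/5365 - 18973 = 79241196/5365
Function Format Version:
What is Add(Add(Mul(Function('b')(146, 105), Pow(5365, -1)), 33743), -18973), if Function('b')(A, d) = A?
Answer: Rational(79241196, 5365) ≈ 14770.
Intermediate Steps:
Add(Add(Mul(Function('b')(146, 105), Pow(5365, -1)), 33743), -18973) = Add(Add(Mul(146, Pow(5365, -1)), 33743), -18973) = Add(Add(Mul(146, Rational(1, 5365)), 33743), -18973) = Add(Add(Rational(146, 5365), 33743), -18973) = Add(Rational(181031341, 5365), -18973) = Rational(79241196, 5365)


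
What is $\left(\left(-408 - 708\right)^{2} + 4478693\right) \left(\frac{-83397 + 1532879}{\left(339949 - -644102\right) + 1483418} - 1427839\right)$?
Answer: $- \frac{20167018491437497341}{2467469} \approx -8.1732 \cdot 10^{12}$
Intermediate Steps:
$\left(\left(-408 - 708\right)^{2} + 4478693\right) \left(\frac{-83397 + 1532879}{\left(339949 - -644102\right) + 1483418} - 1427839\right) = \left(\left(-1116\right)^{2} + 4478693\right) \left(\frac{1449482}{\left(339949 + 644102\right) + 1483418} - 1427839\right) = \left(1245456 + 4478693\right) \left(\frac{1449482}{984051 + 1483418} - 1427839\right) = 5724149 \left(\frac{1449482}{2467469} - 1427839\right) = 5724149 \left(- \frac{3523147020009}{2467469}\right) = - \frac{20167018491437497341}{2467469}$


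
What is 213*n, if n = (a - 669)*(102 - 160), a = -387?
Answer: 13045824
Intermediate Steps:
n = 61248 (n = (-387 - 669)*(102 - 160) = -1056*(-58) = 61248)
213*n = 213*61248 = 13045824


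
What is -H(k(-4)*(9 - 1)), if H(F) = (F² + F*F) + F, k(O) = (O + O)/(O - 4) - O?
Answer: -3240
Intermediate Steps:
k(O) = -O + 2*O/(-4 + O) (k(O) = (2*O)/(-4 + O) - O = 2*O/(-4 + O) - O = -O + 2*O/(-4 + O))
H(F) = F + 2*F² (H(F) = (F² + F²) + F = 2*F² + F = F + 2*F²)
-H(k(-4)*(9 - 1)) = -(-4*(6 - 1*(-4))/(-4 - 4))*(9 - 1)*(1 + 2*((-4*(6 - 1*(-4))/(-4 - 4))*(9 - 1))) = --4*(6 + 4)/(-8)*8*(1 + 2*(-4*(6 + 4)/(-8)*8)) = --4*(-⅛)*10*8*(1 + 2*(-4*(-⅛)*10*8)) = -5*8*(1 + 2*(5*8)) = -40*(1 + 2*40) = -40*(1 + 80) = -40*81 = -1*3240 = -3240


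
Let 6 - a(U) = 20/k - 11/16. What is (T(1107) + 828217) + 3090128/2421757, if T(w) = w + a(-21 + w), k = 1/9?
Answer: 32128073146175/38748112 ≈ 8.2915e+5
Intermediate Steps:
k = ⅑ ≈ 0.11111
a(U) = -2773/16 (a(U) = 6 - (20/(⅑) - 11/16) = 6 - (20*9 - 11*1/16) = 6 - (180 - 11/16) = 6 - 1*2869/16 = 6 - 2869/16 = -2773/16)
T(w) = -2773/16 + w (T(w) = w - 2773/16 = -2773/16 + w)
(T(1107) + 828217) + 3090128/2421757 = ((-2773/16 + 1107) + 828217) + 3090128/2421757 = (14939/16 + 828217) + 3090128*(1/2421757) = 13266411/16 + 3090128/2421757 = 32128073146175/38748112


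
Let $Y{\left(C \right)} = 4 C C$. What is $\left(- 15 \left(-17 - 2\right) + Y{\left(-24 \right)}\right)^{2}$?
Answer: $6702921$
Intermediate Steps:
$Y{\left(C \right)} = 4 C^{2}$
$\left(- 15 \left(-17 - 2\right) + Y{\left(-24 \right)}\right)^{2} = \left(- 15 \left(-17 - 2\right) + 4 \left(-24\right)^{2}\right)^{2} = \left(\left(-15\right) \left(-19\right) + 4 \cdot 576\right)^{2} = \left(285 + 2304\right)^{2} = 2589^{2} = 6702921$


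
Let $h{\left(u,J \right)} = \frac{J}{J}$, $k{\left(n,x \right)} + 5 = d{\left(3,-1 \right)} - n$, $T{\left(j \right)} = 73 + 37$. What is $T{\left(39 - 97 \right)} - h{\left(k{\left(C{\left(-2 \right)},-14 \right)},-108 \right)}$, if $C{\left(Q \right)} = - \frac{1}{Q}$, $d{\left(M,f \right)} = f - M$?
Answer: $109$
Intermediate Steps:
$T{\left(j \right)} = 110$
$k{\left(n,x \right)} = -9 - n$ ($k{\left(n,x \right)} = -5 - \left(4 + n\right) = -9 - n$)
$h{\left(u,J \right)} = 1$
$T{\left(39 - 97 \right)} - h{\left(k{\left(C{\left(-2 \right)},-14 \right)},-108 \right)} = 110 - 1 = 109$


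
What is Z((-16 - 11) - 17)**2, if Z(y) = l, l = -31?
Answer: 961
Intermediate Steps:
Z(y) = -31
Z((-16 - 11) - 17)**2 = (-31)**2 = 961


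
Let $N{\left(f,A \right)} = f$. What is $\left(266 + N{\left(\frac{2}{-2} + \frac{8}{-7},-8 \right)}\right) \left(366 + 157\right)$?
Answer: $\frac{965981}{7} \approx 1.38 \cdot 10^{5}$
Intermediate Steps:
$\left(266 + N{\left(\frac{2}{-2} + \frac{8}{-7},-8 \right)}\right) \left(366 + 157\right) = \left(266 + \left(\frac{2}{-2} + \frac{8}{-7}\right)\right) \left(366 + 157\right) = \left(266 + \left(2 \left(- \frac{1}{2}\right) + 8 \left(- \frac{1}{7}\right)\right)\right) 523 = \left(266 - \frac{15}{7}\right) 523 = \frac{1847}{7} \cdot 523 = \frac{965981}{7}$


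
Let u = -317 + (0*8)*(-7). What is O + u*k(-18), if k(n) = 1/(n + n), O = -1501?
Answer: -53719/36 ≈ -1492.2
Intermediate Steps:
u = -317 (u = -317 + 0*(-7) = -317 + 0 = -317)
k(n) = 1/(2*n)
O + u*k(-18) = -1501 - 317/(2*(-18)) = -1501 - 317*(-1)/(2*18) = -1501 - 317*(-1/36) = -1501 + 317/36 = -53719/36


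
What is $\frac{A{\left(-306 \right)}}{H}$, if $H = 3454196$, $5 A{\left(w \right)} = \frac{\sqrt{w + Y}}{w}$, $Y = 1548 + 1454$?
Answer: $- \frac{\sqrt{674}}{2642459940} \approx -9.8247 \cdot 10^{-9}$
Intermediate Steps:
$Y = 3002$
$A{\left(w \right)} = \frac{\sqrt{3002 + w}}{5 w}$ ($A{\left(w \right)} = \frac{\sqrt{w + 3002} \frac{1}{w}}{5} = \frac{\sqrt{3002 + w} \frac{1}{w}}{5} = \frac{\frac{1}{w} \sqrt{3002 + w}}{5} = \frac{\sqrt{3002 + w}}{5 w}$)
$\frac{A{\left(-306 \right)}}{H} = \frac{\frac{1}{5} \frac{1}{-306} \sqrt{3002 - 306}}{3454196} = \frac{1}{5} \left(- \frac{1}{306}\right) \sqrt{2696} \cdot \frac{1}{3454196} = \frac{1}{5} \left(- \frac{1}{306}\right) 2 \sqrt{674} \cdot \frac{1}{3454196} = - \frac{\sqrt{674}}{765} \cdot \frac{1}{3454196} = - \frac{\sqrt{674}}{2642459940}$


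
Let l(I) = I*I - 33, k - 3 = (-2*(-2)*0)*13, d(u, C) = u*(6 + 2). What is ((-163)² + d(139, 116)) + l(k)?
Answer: 27657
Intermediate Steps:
d(u, C) = 8*u (d(u, C) = u*8 = 8*u)
k = 3 (k = 3 + (-2*(-2)*0)*13 = 3 + (4*0)*13 = 3 + 0*13 = 3 + 0 = 3)
l(I) = -33 + I² (l(I) = I² - 33 = -33 + I²)
((-163)² + d(139, 116)) + l(k) = ((-163)² + 8*139) + (-33 + 3²) = (26569 + 1112) + (-33 + 9) = 27681 - 24 = 27657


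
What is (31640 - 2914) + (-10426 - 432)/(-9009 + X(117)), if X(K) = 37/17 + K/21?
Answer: 30771118276/1071149 ≈ 28727.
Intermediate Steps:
X(K) = 37/17 + K/21 (X(K) = 37*(1/17) + K*(1/21) = 37/17 + K/21)
(31640 - 2914) + (-10426 - 432)/(-9009 + X(117)) = (31640 - 2914) + (-10426 - 432)/(-9009 + (37/17 + (1/21)*117)) = 28726 - 10858/(-9009 + (37/17 + 39/7)) = 28726 - 10858/(-9009 + 922/119) = 28726 - 10858/(-1071149/119) = 28726 - 10858*(-119/1071149) = 28726 + 1292102/1071149 = 30771118276/1071149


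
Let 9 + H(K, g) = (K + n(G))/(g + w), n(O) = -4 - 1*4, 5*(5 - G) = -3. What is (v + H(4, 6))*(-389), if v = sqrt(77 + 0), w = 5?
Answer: 40067/11 - 389*sqrt(77) ≈ 228.99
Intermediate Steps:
G = 28/5 (G = 5 - 1/5*(-3) = 5 + 3/5 = 28/5 ≈ 5.6000)
n(O) = -8 (n(O) = -4 - 4 = -8)
v = sqrt(77) ≈ 8.7750
H(K, g) = -9 + (-8 + K)/(5 + g) (H(K, g) = -9 + (K - 8)/(g + 5) = -9 + (-8 + K)/(5 + g))
(v + H(4, 6))*(-389) = (sqrt(77) + (-53 + 4 - 9*6)/(5 + 6))*(-389) = (sqrt(77) + (-53 + 4 - 54)/11)*(-389) = (sqrt(77) + (1/11)*(-103))*(-389) = (sqrt(77) - 103/11)*(-389) = (-103/11 + sqrt(77))*(-389) = 40067/11 - 389*sqrt(77)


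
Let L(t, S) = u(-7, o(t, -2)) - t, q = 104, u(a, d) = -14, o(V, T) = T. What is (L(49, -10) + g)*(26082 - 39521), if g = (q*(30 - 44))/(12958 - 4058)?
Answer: 21221389/25 ≈ 8.4886e+5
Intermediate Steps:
g = -364/2225 (g = (104*(30 - 44))/(12958 - 4058) = (104*(-14))/8900 = -1456*1/8900 = -364/2225 ≈ -0.16360)
L(t, S) = -14 - t
(L(49, -10) + g)*(26082 - 39521) = ((-14 - 1*49) - 364/2225)*(26082 - 39521) = ((-14 - 49) - 364/2225)*(-13439) = (-63 - 364/2225)*(-13439) = -140539/2225*(-13439) = 21221389/25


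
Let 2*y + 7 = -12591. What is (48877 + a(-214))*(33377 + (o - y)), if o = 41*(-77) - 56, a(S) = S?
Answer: 1774398969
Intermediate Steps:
y = -6299 (y = -7/2 + (½)*(-12591) = -7/2 - 12591/2 = -6299)
o = -3213 (o = -3157 - 56 = -3213)
(48877 + a(-214))*(33377 + (o - y)) = (48877 - 214)*(33377 + (-3213 - 1*(-6299))) = 48663*(33377 + (-3213 + 6299)) = 48663*(33377 + 3086) = 48663*36463 = 1774398969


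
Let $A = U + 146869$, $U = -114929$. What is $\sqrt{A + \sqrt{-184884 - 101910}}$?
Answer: $\sqrt{31940 + 3 i \sqrt{31866}} \approx 178.72 + 1.498 i$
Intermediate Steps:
$A = 31940$ ($A = -114929 + 146869 = 31940$)
$\sqrt{A + \sqrt{-184884 - 101910}} = \sqrt{31940 + \sqrt{-184884 - 101910}} = \sqrt{31940 + \sqrt{-286794}} = \sqrt{31940 + 3 i \sqrt{31866}}$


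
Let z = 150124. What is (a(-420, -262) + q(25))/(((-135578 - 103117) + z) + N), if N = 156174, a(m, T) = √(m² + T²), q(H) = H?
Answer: 25/67603 + 2*√61261/67603 ≈ 0.0076922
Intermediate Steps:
a(m, T) = √(T² + m²)
(a(-420, -262) + q(25))/(((-135578 - 103117) + z) + N) = (√((-262)² + (-420)²) + 25)/(((-135578 - 103117) + 150124) + 156174) = (√(68644 + 176400) + 25)/((-238695 + 150124) + 156174) = (√245044 + 25)/(-88571 + 156174) = (2*√61261 + 25)/67603 = (25 + 2*√61261)*(1/67603) = 25/67603 + 2*√61261/67603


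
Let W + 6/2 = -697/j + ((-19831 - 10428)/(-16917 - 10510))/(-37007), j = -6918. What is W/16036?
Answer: -20357883598135/112600104066260472 ≈ -0.00018080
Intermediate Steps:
W = -20357883598135/7021707661902 (W = -3 + (-697/(-6918) + ((-19831 - 10428)/(-16917 - 10510))/(-37007)) = -3 + (-697*(-1/6918) - 30259/(-27427)*(-1/37007)) = -3 + (697/6918 - 30259*(-1/27427)*(-1/37007)) = -3 + (697/6918 + (30259/27427)*(-1/37007)) = -3 + (697/6918 - 30259/1014990989) = -3 + 707239387571/7021707661902 = -20357883598135/7021707661902 ≈ -2.8993)
W/16036 = -20357883598135/7021707661902/16036 = -20357883598135/7021707661902*1/16036 = -20357883598135/112600104066260472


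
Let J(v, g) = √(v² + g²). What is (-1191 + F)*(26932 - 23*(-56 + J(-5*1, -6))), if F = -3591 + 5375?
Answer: 16734460 - 13639*√61 ≈ 1.6628e+7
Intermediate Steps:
F = 1784
J(v, g) = √(g² + v²)
(-1191 + F)*(26932 - 23*(-56 + J(-5*1, -6))) = (-1191 + 1784)*(26932 - 23*(-56 + √((-6)² + (-5*1)²))) = 593*(26932 - 23*(-56 + √(36 + (-5)²))) = 593*(26932 - 23*(-56 + √(36 + 25))) = 593*(26932 - 23*(-56 + √61)) = 593*(26932 + (1288 - 23*√61)) = 593*(28220 - 23*√61) = 16734460 - 13639*√61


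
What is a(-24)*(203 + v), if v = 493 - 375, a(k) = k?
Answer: -7704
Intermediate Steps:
v = 118
a(-24)*(203 + v) = -24*(203 + 118) = -24*321 = -7704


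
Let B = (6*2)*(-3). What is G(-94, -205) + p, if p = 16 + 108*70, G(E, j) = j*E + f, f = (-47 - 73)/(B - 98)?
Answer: 1798742/67 ≈ 26847.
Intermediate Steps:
B = -36 (B = 12*(-3) = -36)
f = 60/67 (f = (-47 - 73)/(-36 - 98) = -120/(-134) = -120*(-1/134) = 60/67 ≈ 0.89552)
G(E, j) = 60/67 + E*j (G(E, j) = j*E + 60/67 = E*j + 60/67 = 60/67 + E*j)
p = 7576 (p = 16 + 7560 = 7576)
G(-94, -205) + p = (60/67 - 94*(-205)) + 7576 = (60/67 + 19270) + 7576 = 1291150/67 + 7576 = 1798742/67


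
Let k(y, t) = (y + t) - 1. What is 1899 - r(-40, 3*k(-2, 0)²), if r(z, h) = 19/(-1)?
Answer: 1918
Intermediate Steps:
k(y, t) = -1 + t + y (k(y, t) = (t + y) - 1 = -1 + t + y)
r(z, h) = -19 (r(z, h) = 19*(-1) = -19)
1899 - r(-40, 3*k(-2, 0)²) = 1899 - 1*(-19) = 1899 + 19 = 1918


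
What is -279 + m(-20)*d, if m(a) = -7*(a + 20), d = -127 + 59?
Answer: -279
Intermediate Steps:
d = -68
m(a) = -140 - 7*a (m(a) = -7*(20 + a) = -140 - 7*a)
-279 + m(-20)*d = -279 + (-140 - 7*(-20))*(-68) = -279 + (-140 + 140)*(-68) = -279 + 0*(-68) = -279 + 0 = -279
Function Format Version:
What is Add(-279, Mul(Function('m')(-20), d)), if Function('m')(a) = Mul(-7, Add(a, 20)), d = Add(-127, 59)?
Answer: -279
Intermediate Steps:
d = -68
Function('m')(a) = Add(-140, Mul(-7, a)) (Function('m')(a) = Mul(-7, Add(20, a)) = Add(-140, Mul(-7, a)))
Add(-279, Mul(Function('m')(-20), d)) = Add(-279, Mul(Add(-140, Mul(-7, -20)), -68)) = Add(-279, Mul(Add(-140, 140), -68)) = Add(-279, Mul(0, -68)) = Add(-279, 0) = -279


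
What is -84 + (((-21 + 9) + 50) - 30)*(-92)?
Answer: -820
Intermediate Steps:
-84 + (((-21 + 9) + 50) - 30)*(-92) = -84 + ((-12 + 50) - 30)*(-92) = -84 + (38 - 30)*(-92) = -84 + 8*(-92) = -84 - 736 = -820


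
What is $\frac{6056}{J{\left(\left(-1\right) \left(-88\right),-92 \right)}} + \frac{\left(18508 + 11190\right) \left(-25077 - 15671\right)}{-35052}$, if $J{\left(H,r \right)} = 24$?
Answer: $\frac{304744723}{8763} \approx 34776.0$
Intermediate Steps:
$\frac{6056}{J{\left(\left(-1\right) \left(-88\right),-92 \right)}} + \frac{\left(18508 + 11190\right) \left(-25077 - 15671\right)}{-35052} = \frac{6056}{24} + \frac{\left(18508 + 11190\right) \left(-25077 - 15671\right)}{-35052} = 6056 \cdot \frac{1}{24} + 29698 \left(-40748\right) \left(- \frac{1}{35052}\right) = \frac{757}{3} - - \frac{302533526}{8763} = \frac{757}{3} + \frac{302533526}{8763} = \frac{304744723}{8763}$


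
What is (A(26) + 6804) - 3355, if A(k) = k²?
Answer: 4125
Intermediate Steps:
(A(26) + 6804) - 3355 = (26² + 6804) - 3355 = (676 + 6804) - 3355 = 7480 - 3355 = 4125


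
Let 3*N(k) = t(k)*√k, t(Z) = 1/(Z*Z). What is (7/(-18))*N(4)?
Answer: -7/432 ≈ -0.016204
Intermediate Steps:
t(Z) = Z⁻²
N(k) = 1/(3*k^(3/2)) (N(k) = (√k/k²)/3 = 1/(3*k^(3/2)))
(7/(-18))*N(4) = (7/(-18))*(1/(3*4^(3/2))) = (7*(-1/18))*((⅓)*(⅛)) = -7/18*1/24 = -7/432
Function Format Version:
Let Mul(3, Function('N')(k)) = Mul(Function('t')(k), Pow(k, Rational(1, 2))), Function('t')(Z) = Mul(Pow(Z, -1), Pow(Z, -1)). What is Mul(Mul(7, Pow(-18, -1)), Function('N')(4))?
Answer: Rational(-7, 432) ≈ -0.016204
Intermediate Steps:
Function('t')(Z) = Pow(Z, -2)
Function('N')(k) = Mul(Rational(1, 3), Pow(k, Rational(-3, 2))) (Function('N')(k) = Mul(Rational(1, 3), Mul(Pow(k, -2), Pow(k, Rational(1, 2)))) = Mul(Rational(1, 3), Pow(k, Rational(-3, 2))))
Mul(Mul(7, Pow(-18, -1)), Function('N')(4)) = Mul(Mul(7, Pow(-18, -1)), Mul(Rational(1, 3), Pow(4, Rational(-3, 2)))) = Mul(Mul(7, Rational(-1, 18)), Mul(Rational(1, 3), Rational(1, 8))) = Mul(Rational(-7, 18), Rational(1, 24)) = Rational(-7, 432)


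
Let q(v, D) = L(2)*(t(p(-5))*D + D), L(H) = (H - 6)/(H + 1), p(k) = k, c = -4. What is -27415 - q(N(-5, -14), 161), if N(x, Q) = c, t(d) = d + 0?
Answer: -84821/3 ≈ -28274.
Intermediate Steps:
t(d) = d
N(x, Q) = -4
L(H) = (-6 + H)/(1 + H)
q(v, D) = 16*D/3 (q(v, D) = ((-6 + 2)/(1 + 2))*(-5*D + D) = (-4/3)*(-4*D) = ((1/3)*(-4))*(-4*D) = -(-16)*D/3 = 16*D/3)
-27415 - q(N(-5, -14), 161) = -27415 - 16*161/3 = -27415 - 1*2576/3 = -27415 - 2576/3 = -84821/3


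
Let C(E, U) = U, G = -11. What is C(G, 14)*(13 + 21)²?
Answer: 16184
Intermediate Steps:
C(G, 14)*(13 + 21)² = 14*(13 + 21)² = 14*34² = 14*1156 = 16184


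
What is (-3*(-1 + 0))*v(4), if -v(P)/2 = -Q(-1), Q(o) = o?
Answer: -6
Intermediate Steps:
v(P) = -2 (v(P) = -(-2)*(-1) = -2*1 = -2)
(-3*(-1 + 0))*v(4) = -3*(-1 + 0)*(-2) = -3*(-1)*(-2) = 3*(-2) = -6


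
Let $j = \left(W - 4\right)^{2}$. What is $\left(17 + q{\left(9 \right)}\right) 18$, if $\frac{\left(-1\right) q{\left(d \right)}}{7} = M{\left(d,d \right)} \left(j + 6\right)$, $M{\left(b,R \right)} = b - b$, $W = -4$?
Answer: $306$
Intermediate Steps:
$M{\left(b,R \right)} = 0$
$j = 64$ ($j = \left(-4 - 4\right)^{2} = \left(-8\right)^{2} = 64$)
$q{\left(d \right)} = 0$ ($q{\left(d \right)} = - 7 \cdot 0 \left(64 + 6\right) = - 7 \cdot 0 \cdot 70 = \left(-7\right) 0 = 0$)
$\left(17 + q{\left(9 \right)}\right) 18 = \left(17 + 0\right) 18 = 17 \cdot 18 = 306$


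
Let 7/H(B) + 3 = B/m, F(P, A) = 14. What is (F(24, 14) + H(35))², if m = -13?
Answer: 893025/5476 ≈ 163.08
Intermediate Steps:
H(B) = 7/(-3 - B/13) (H(B) = 7/(-3 + B/(-13)) = 7/(-3 + B*(-1/13)) = 7/(-3 - B/13))
(F(24, 14) + H(35))² = (14 - 91/(39 + 35))² = (14 - 91/74)² = (945/74)² = 893025/5476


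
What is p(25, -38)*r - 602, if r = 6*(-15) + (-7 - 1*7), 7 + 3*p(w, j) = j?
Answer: 958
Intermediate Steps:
p(w, j) = -7/3 + j/3
r = -104 (r = -90 + (-7 - 7) = -90 - 14 = -104)
p(25, -38)*r - 602 = (-7/3 + (⅓)*(-38))*(-104) - 602 = (-7/3 - 38/3)*(-104) - 602 = -15*(-104) - 602 = 1560 - 602 = 958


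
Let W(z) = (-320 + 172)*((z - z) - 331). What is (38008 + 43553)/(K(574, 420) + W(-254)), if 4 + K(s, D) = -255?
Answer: 27187/16243 ≈ 1.6738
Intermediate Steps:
K(s, D) = -259 (K(s, D) = -4 - 255 = -259)
W(z) = 48988 (W(z) = -148*(0 - 331) = -148*(-331) = 48988)
(38008 + 43553)/(K(574, 420) + W(-254)) = (38008 + 43553)/(-259 + 48988) = 81561/48729 = 81561*(1/48729) = 27187/16243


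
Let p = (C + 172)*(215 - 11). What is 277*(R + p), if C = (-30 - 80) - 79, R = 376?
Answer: -856484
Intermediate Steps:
C = -189 (C = -110 - 79 = -189)
p = -3468 (p = (-189 + 172)*(215 - 11) = -17*204 = -3468)
277*(R + p) = 277*(376 - 3468) = 277*(-3092) = -856484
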